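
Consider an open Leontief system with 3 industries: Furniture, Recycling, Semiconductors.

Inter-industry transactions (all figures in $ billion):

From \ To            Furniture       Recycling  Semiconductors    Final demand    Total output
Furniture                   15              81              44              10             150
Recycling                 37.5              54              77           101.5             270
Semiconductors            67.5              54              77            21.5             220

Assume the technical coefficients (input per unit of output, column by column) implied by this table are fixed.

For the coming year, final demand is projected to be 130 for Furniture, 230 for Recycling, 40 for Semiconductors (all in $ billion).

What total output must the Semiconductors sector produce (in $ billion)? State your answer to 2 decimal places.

x_3 = 667.62

Technical coefficients a_ij = z_ij / X_j:
  a_11 = 15/150 = 0.10, a_21 = 37.5/150 = 0.25, a_31 = 67.5/150 = 0.45
  a_12 = 81/270 = 0.30, a_22 = 54/270 = 0.20, a_32 = 54/270 = 0.20
  a_13 = 44/220 = 0.20, a_23 = 77/220 = 0.35, a_33 = 77/220 = 0.35
I − A =
  [   0.90    -0.30    -0.20]
  [  -0.25     0.80    -0.35]
  [  -0.45    -0.20     0.65]
Cofactors of I−A, C_ij = (−1)^(i+j)·(minor ij) (rows/columns in the sector order above):
  C_11 = (0.80)(0.65) − (-0.35)(-0.20) = 0.4500
  C_12 = −[(-0.25)(0.65) − (-0.35)(-0.45)] = 0.3200
  C_13 = (-0.25)(-0.20) − (0.80)(-0.45) = 0.4100
  C_21 = −[(-0.30)(0.65) − (-0.20)(-0.20)] = 0.2350
  C_22 = (0.90)(0.65) − (-0.20)(-0.45) = 0.4950
  C_23 = −[(0.90)(-0.20) − (-0.30)(-0.45)] = 0.3150
  C_31 = (-0.30)(-0.35) − (-0.20)(0.80) = 0.2650
  C_32 = −[(0.90)(-0.35) − (-0.20)(-0.25)] = 0.3650
  C_33 = (0.90)(0.80) − (-0.30)(-0.25) = 0.6450
det(I−A) = Σ_j (I−A)_1j·C_1j = (0.90)(0.4500) + (-0.30)(0.3200) + (-0.20)(0.4100) = 0.2270
adj(I−A) = Cᵀ =
  [ 0.4500   0.2350   0.2650]
  [ 0.3200   0.4950   0.3650]
  [ 0.4100   0.3150   0.6450]
(I − A)⁻¹ = adj(I−A) / det(I−A) ≈
  [   1.9824     1.0352     1.1674]
  [   1.4097     2.1806     1.6079]
  [   1.8062     1.3877     2.8414]
x = (I − A)⁻¹ d = adj(I−A)·d / det(I−A), with det(I−A) = 0.2270:
  x_1 = (0.4500·130 + 0.2350·230 + 0.2650·40) / 0.2270 = 123.15 / 0.2270 ≈ 542.51
  x_2 = (0.3200·130 + 0.4950·230 + 0.3650·40) / 0.2270 = 170.05 / 0.2270 ≈ 749.12
  x_3 = (0.4100·130 + 0.3150·230 + 0.6450·40) / 0.2270 = 151.55 / 0.2270 ≈ 667.62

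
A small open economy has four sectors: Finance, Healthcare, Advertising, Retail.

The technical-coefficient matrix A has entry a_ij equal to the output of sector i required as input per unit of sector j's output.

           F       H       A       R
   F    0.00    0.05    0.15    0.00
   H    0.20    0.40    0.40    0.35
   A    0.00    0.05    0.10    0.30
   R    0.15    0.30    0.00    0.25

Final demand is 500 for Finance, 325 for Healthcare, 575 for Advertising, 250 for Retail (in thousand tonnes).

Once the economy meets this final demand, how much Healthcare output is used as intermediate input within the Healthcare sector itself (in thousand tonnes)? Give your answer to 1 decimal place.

I − A =
  [   1.00    -0.05    -0.15     0.00]
  [  -0.20     0.60    -0.40    -0.35]
  [   0.00    -0.05     0.90    -0.30]
  [  -0.15    -0.30     0.00     0.75]
Compute the cofactors C_ij = (−1)^(i+j)·(3×3 minor ij) of I−A; the adjugate is their transpose:
adj(I−A) = Cᵀ =
  [ 0.259500   0.052875   0.066750   0.051375]
  [ 0.200250   0.668250   0.330375   0.444000]
  [ 0.055125   0.129750   0.334875   0.194500]
  [ 0.132000   0.277875   0.145500   0.509500]
det(I−A) = Σ_j (I−A)_1j·C_1j = (1.00)(0.259500) + (-0.05)(0.200250) + (-0.15)(0.055125) + (0.00)(0.132000) = 0.24121875
(I − A)⁻¹ = adj(I−A) / det(I−A) ≈
  [   1.0758     0.2192     0.2767     0.2130]
  [   0.8302     2.7703     1.3696     1.8407]
  [   0.2285     0.5379     1.3883     0.8063]
  [   0.5472     1.1520     0.6032     2.1122]
First solve x = (I − A)⁻¹ d = adj(I−A)·d / det(I−A); in particular x_H = (0.200250·500 + 0.668250·325 + 0.330375·575 + 0.444000·250) / 0.24121875 = 618.271875 / 0.24121875 ≈ 2563.117.
Intermediate flow from H to H: z_HH = a_HH · x_H = 0.40 × 618.271875 / 0.24121875 = 247.30875 / 0.24121875 ≈ 1025.2.

z_HH = 1025.2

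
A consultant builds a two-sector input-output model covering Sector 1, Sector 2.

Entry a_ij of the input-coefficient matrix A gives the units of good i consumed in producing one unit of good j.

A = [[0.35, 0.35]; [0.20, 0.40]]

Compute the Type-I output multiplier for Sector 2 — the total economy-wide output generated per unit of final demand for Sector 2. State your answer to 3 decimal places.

I − A =
  [   0.65    -0.35]
  [  -0.20     0.60]
det(I−A) = (0.65)(0.60) − (-0.35)(-0.20) = 0.3200
adj(I−A) = [[0.60, 0.35], [0.20, 0.65]]
(I − A)⁻¹ = adj(I−A) / det(I−A) ≈
  [   1.8750     1.0938]
  [   0.6250     2.0313]
The output multiplier for sector j is the column-j sum of the Leontief inverse (I − A)⁻¹ = adj(I−A) / det(I−A).
Column 2 of adj(I−A): (0.35, 0.65); det(I−A) = 0.3200.
m_2 = (0.35 + 0.65) / 0.3200 = 1.00 / 0.3200 = 3.125.

m_2 = 3.125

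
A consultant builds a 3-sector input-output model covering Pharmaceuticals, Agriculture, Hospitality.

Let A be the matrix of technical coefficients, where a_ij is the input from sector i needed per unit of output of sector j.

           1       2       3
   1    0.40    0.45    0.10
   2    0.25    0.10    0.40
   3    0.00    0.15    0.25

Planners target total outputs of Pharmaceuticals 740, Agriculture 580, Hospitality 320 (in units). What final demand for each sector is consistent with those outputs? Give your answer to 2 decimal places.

d_1 = 151.00, d_2 = 209.00, d_3 = 153.00

I − A =
  [   0.60    -0.45    -0.10]
  [  -0.25     0.90    -0.40]
  [   0.00    -0.15     0.75]
d = (I − A) x:
  d_1 = (+0.60)·740 + (-0.45)·580 + (-0.10)·320 = 151.00
  d_2 = (-0.25)·740 + (+0.90)·580 + (-0.40)·320 = 209.00
  d_3 = (+0.00)·740 + (-0.15)·580 + (+0.75)·320 = 153.00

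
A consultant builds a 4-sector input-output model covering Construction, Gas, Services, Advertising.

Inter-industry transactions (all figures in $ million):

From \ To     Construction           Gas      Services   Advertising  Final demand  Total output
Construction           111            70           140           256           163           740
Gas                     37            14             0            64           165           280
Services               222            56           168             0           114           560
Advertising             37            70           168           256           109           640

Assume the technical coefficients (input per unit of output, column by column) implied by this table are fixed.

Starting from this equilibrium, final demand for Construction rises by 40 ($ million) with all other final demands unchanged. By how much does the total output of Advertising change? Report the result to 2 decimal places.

Δx_A = 24.17

Technical coefficients a_ij = z_ij / X_j:
  a_CC = 111/740 = 0.15, a_GC = 37/740 = 0.05, a_SC = 222/740 = 0.30, a_AC = 37/740 = 0.05
  a_CG = 70/280 = 0.25, a_GG = 14/280 = 0.05, a_SG = 56/280 = 0.20, a_AG = 70/280 = 0.25
  a_CS = 140/560 = 0.25, a_GS = 0/560 = 0.00, a_SS = 168/560 = 0.30, a_AS = 168/560 = 0.30
  a_CA = 256/640 = 0.40, a_GA = 64/640 = 0.10, a_SA = 0/640 = 0.00, a_AA = 256/640 = 0.40
I − A =
  [   0.85    -0.25    -0.25    -0.40]
  [  -0.05     0.95     0.00    -0.10]
  [  -0.30    -0.20     0.70     0.00]
  [  -0.05    -0.25    -0.30     0.60]
Compute the cofactors C_ij = (−1)^(i+j)·(3×3 minor ij) of I−A; the adjugate is their transpose:
adj(I−A) = Cᵀ =
  [ 0.37550   0.22900   0.25775   0.28850]
  [ 0.03350   0.26200   0.04025   0.06600]
  [ 0.17050   0.17300   0.43050   0.14250]
  [ 0.13050   0.21475   0.25350   0.48275]
det(I−A) = Σ_j (I−A)_1j·C_1j = (0.85)(0.37550) + (-0.25)(0.03350) + (-0.25)(0.17050) + (-0.40)(0.13050) = 0.215975
(I − A)⁻¹ = adj(I−A) / det(I−A) ≈
  [   1.7386     1.0603     1.1934     1.3358]
  [   0.1551     1.2131     0.1864     0.3056]
  [   0.7894     0.8010     1.9933     0.6598]
  [   0.6042     0.9943     1.1737     2.2352]
Δx = (I − A)⁻¹ Δd with Δd having +40 in the Construction component and 0 elsewhere.
So Δx_A = L_AC · (+40), where L_AC = adj(I−A)_AC / det(I−A) = 0.13050 / 0.215975.
Δx_A = 0.13050 × (+40) / 0.215975 = 5.22 / 0.215975 ≈ 24.17.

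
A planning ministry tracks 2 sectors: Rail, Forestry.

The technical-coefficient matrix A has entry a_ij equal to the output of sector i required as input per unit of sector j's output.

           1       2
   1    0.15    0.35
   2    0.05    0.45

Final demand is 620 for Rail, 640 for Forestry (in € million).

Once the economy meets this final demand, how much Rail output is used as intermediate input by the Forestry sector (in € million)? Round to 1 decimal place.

z_12 = 447.2

I − A =
  [   0.85    -0.35]
  [  -0.05     0.55]
det(I−A) = (0.85)(0.55) − (-0.35)(-0.05) = 0.4500
adj(I−A) = [[0.55, 0.35], [0.05, 0.85]]
(I − A)⁻¹ = adj(I−A) / det(I−A) ≈
  [   1.2222     0.7778]
  [   0.1111     1.8889]
First solve x = (I − A)⁻¹ d = adj(I−A)·d / det(I−A); in particular x_2 = (0.05·620 + 0.85·640) / 0.4500 = 575.00 / 0.4500 ≈ 1277.778.
Intermediate flow from 1 to 2: z_12 = a_12 · x_2 = 0.35 × 575.00 / 0.4500 = 201.25 / 0.4500 ≈ 447.2.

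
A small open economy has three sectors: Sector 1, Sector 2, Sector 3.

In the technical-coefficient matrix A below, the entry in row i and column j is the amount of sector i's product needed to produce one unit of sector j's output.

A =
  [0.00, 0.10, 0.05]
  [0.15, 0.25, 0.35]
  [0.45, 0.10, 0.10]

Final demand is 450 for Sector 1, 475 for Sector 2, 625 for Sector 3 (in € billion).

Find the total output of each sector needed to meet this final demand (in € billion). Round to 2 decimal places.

x_1 = 638.04, x_2 = 1301.37, x_3 = 1158.06

I − A =
  [   1.00    -0.10    -0.05]
  [  -0.15     0.75    -0.35]
  [  -0.45    -0.10     0.90]
Cofactors of I−A, C_ij = (−1)^(i+j)·(minor ij) (rows/columns in the sector order above):
  C_11 = (0.75)(0.90) − (-0.35)(-0.10) = 0.6400
  C_12 = −[(-0.15)(0.90) − (-0.35)(-0.45)] = 0.2925
  C_13 = (-0.15)(-0.10) − (0.75)(-0.45) = 0.3525
  C_21 = −[(-0.10)(0.90) − (-0.05)(-0.10)] = 0.0950
  C_22 = (1.00)(0.90) − (-0.05)(-0.45) = 0.8775
  C_23 = −[(1.00)(-0.10) − (-0.10)(-0.45)] = 0.1450
  C_31 = (-0.10)(-0.35) − (-0.05)(0.75) = 0.0725
  C_32 = −[(1.00)(-0.35) − (-0.05)(-0.15)] = 0.3575
  C_33 = (1.00)(0.75) − (-0.10)(-0.15) = 0.7350
det(I−A) = Σ_j (I−A)_1j·C_1j = (1.00)(0.6400) + (-0.10)(0.2925) + (-0.05)(0.3525) = 0.593125
adj(I−A) = Cᵀ =
  [ 0.6400   0.0950   0.0725]
  [ 0.2925   0.8775   0.3575]
  [ 0.3525   0.1450   0.7350]
(I − A)⁻¹ = adj(I−A) / det(I−A) ≈
  [   1.0790     0.1602     0.1222]
  [   0.4932     1.4795     0.6027]
  [   0.5943     0.2445     1.2392]
x = (I − A)⁻¹ d = adj(I−A)·d / det(I−A), with det(I−A) = 0.593125:
  x_1 = (0.6400·450 + 0.0950·475 + 0.0725·625) / 0.593125 = 378.4375 / 0.593125 ≈ 638.04
  x_2 = (0.2925·450 + 0.8775·475 + 0.3575·625) / 0.593125 = 771.875 / 0.593125 ≈ 1301.37
  x_3 = (0.3525·450 + 0.1450·475 + 0.7350·625) / 0.593125 = 686.875 / 0.593125 ≈ 1158.06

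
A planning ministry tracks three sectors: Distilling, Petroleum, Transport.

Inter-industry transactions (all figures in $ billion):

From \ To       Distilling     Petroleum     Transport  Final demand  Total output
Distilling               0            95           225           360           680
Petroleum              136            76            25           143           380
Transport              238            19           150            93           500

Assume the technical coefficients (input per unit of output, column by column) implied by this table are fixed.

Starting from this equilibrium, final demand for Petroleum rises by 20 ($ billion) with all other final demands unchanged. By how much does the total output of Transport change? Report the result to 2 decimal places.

Technical coefficients a_ij = z_ij / X_j:
  a_11 = 0/680 = 0.00, a_21 = 136/680 = 0.20, a_31 = 238/680 = 0.35
  a_12 = 95/380 = 0.25, a_22 = 76/380 = 0.20, a_32 = 19/380 = 0.05
  a_13 = 225/500 = 0.45, a_23 = 25/500 = 0.05, a_33 = 150/500 = 0.30
I − A =
  [   1.00    -0.25    -0.45]
  [  -0.20     0.80    -0.05]
  [  -0.35    -0.05     0.70]
Cofactors of I−A, C_ij = (−1)^(i+j)·(minor ij) (rows/columns in the sector order above):
  C_11 = (0.80)(0.70) − (-0.05)(-0.05) = 0.5575
  C_12 = −[(-0.20)(0.70) − (-0.05)(-0.35)] = 0.1575
  C_13 = (-0.20)(-0.05) − (0.80)(-0.35) = 0.2900
  C_21 = −[(-0.25)(0.70) − (-0.45)(-0.05)] = 0.1975
  C_22 = (1.00)(0.70) − (-0.45)(-0.35) = 0.5425
  C_23 = −[(1.00)(-0.05) − (-0.25)(-0.35)] = 0.1375
  C_31 = (-0.25)(-0.05) − (-0.45)(0.80) = 0.3725
  C_32 = −[(1.00)(-0.05) − (-0.45)(-0.20)] = 0.1400
  C_33 = (1.00)(0.80) − (-0.25)(-0.20) = 0.7500
det(I−A) = Σ_j (I−A)_1j·C_1j = (1.00)(0.5575) + (-0.25)(0.1575) + (-0.45)(0.2900) = 0.387625
adj(I−A) = Cᵀ =
  [ 0.5575   0.1975   0.3725]
  [ 0.1575   0.5425   0.1400]
  [ 0.2900   0.1375   0.7500]
(I − A)⁻¹ = adj(I−A) / det(I−A) ≈
  [   1.4382     0.5095     0.9610]
  [   0.4063     1.3995     0.3612]
  [   0.7481     0.3547     1.9349]
Δx = (I − A)⁻¹ Δd with Δd having +20 in the Petroleum component and 0 elsewhere.
So Δx_3 = L_32 · (+20), where L_32 = adj(I−A)_32 / det(I−A) = 0.1375 / 0.387625.
Δx_3 = 0.1375 × (+20) / 0.387625 = 2.75 / 0.387625 ≈ 7.09.

Δx_3 = 7.09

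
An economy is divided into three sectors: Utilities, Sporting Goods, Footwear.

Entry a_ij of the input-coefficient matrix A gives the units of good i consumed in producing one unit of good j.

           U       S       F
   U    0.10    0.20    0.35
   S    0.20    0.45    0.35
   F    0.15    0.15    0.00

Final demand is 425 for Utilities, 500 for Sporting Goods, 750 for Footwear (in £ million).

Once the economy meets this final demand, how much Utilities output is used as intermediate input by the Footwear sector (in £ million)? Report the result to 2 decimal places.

z_UF = 461.19

I − A =
  [   0.90    -0.20    -0.35]
  [  -0.20     0.55    -0.35]
  [  -0.15    -0.15     1.00]
Cofactors of I−A, C_ij = (−1)^(i+j)·(minor ij) (rows/columns in the sector order above):
  C_11 = (0.55)(1.00) − (-0.35)(-0.15) = 0.4975
  C_12 = −[(-0.20)(1.00) − (-0.35)(-0.15)] = 0.2525
  C_13 = (-0.20)(-0.15) − (0.55)(-0.15) = 0.1125
  C_21 = −[(-0.20)(1.00) − (-0.35)(-0.15)] = 0.2525
  C_22 = (0.90)(1.00) − (-0.35)(-0.15) = 0.8475
  C_23 = −[(0.90)(-0.15) − (-0.20)(-0.15)] = 0.1650
  C_31 = (-0.20)(-0.35) − (-0.35)(0.55) = 0.2625
  C_32 = −[(0.90)(-0.35) − (-0.35)(-0.20)] = 0.3850
  C_33 = (0.90)(0.55) − (-0.20)(-0.20) = 0.4550
det(I−A) = Σ_j (I−A)_1j·C_1j = (0.90)(0.4975) + (-0.20)(0.2525) + (-0.35)(0.1125) = 0.357875
adj(I−A) = Cᵀ =
  [ 0.4975   0.2525   0.2625]
  [ 0.2525   0.8475   0.3850]
  [ 0.1125   0.1650   0.4550]
(I − A)⁻¹ = adj(I−A) / det(I−A) ≈
  [   1.3902     0.7056     0.7335]
  [   0.7056     2.3681     1.0758]
  [   0.3144     0.4611     1.2714]
First solve x = (I − A)⁻¹ d = adj(I−A)·d / det(I−A); in particular x_F = (0.1125·425 + 0.1650·500 + 0.4550·750) / 0.357875 = 471.5625 / 0.357875 ≈ 1317.6738.
Intermediate flow from U to F: z_UF = a_UF · x_F = 0.35 × 471.5625 / 0.357875 = 165.046875 / 0.357875 ≈ 461.19.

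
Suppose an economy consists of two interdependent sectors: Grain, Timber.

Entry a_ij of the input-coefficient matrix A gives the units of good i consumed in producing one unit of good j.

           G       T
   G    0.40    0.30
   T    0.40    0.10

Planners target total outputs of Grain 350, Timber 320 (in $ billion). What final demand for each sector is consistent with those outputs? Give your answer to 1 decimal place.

I − A =
  [   0.60    -0.30]
  [  -0.40     0.90]
d = (I − A) x:
  d_G = (+0.60)·350 + (-0.30)·320 = 114.0
  d_T = (-0.40)·350 + (+0.90)·320 = 148.0

d_G = 114.0, d_T = 148.0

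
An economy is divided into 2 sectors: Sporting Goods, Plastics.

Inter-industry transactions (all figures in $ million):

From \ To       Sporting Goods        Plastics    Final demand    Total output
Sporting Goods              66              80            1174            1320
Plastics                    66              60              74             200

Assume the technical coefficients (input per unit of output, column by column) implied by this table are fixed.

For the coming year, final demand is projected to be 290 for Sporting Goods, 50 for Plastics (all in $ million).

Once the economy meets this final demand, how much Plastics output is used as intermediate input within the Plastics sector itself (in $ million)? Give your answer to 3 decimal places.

z_PP = 28.837

Technical coefficients a_ij = z_ij / X_j:
  a_SS = 66/1320 = 0.05, a_PS = 66/1320 = 0.05
  a_SP = 80/200 = 0.40, a_PP = 60/200 = 0.30
I − A =
  [   0.95    -0.40]
  [  -0.05     0.70]
det(I−A) = (0.95)(0.70) − (-0.40)(-0.05) = 0.6450
adj(I−A) = [[0.70, 0.40], [0.05, 0.95]]
(I − A)⁻¹ = adj(I−A) / det(I−A) ≈
  [   1.0853     0.6202]
  [   0.0775     1.4729]
First solve x = (I − A)⁻¹ d = adj(I−A)·d / det(I−A); in particular x_P = (0.05·290 + 0.95·50) / 0.6450 = 62.00 / 0.6450 ≈ 96.12403.
Intermediate flow from P to P: z_PP = a_PP · x_P = 0.30 × 62.00 / 0.6450 = 18.60 / 0.6450 ≈ 28.837.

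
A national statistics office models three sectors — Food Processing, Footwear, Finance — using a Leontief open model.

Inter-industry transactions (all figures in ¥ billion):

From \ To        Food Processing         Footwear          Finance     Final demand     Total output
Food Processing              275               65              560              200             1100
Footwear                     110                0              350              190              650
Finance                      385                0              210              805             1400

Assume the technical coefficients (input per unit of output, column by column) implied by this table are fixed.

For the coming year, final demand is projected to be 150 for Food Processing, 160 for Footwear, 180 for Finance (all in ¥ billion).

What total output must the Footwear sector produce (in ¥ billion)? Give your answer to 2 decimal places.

x_2 = 304.89

Technical coefficients a_ij = z_ij / X_j:
  a_11 = 275/1100 = 0.25, a_21 = 110/1100 = 0.10, a_31 = 385/1100 = 0.35
  a_12 = 65/650 = 0.10, a_22 = 0/650 = 0.00, a_32 = 0/650 = 0.00
  a_13 = 560/1400 = 0.40, a_23 = 350/1400 = 0.25, a_33 = 210/1400 = 0.15
I − A =
  [   0.75    -0.10    -0.40]
  [  -0.10     1.00    -0.25]
  [  -0.35     0.00     0.85]
Cofactors of I−A, C_ij = (−1)^(i+j)·(minor ij) (rows/columns in the sector order above):
  C_11 = (1.00)(0.85) − (-0.25)(0.00) = 0.8500
  C_12 = −[(-0.10)(0.85) − (-0.25)(-0.35)] = 0.1725
  C_13 = (-0.10)(0.00) − (1.00)(-0.35) = 0.3500
  C_21 = −[(-0.10)(0.85) − (-0.40)(0.00)] = 0.0850
  C_22 = (0.75)(0.85) − (-0.40)(-0.35) = 0.4975
  C_23 = −[(0.75)(0.00) − (-0.10)(-0.35)] = 0.0350
  C_31 = (-0.10)(-0.25) − (-0.40)(1.00) = 0.4250
  C_32 = −[(0.75)(-0.25) − (-0.40)(-0.10)] = 0.2275
  C_33 = (0.75)(1.00) − (-0.10)(-0.10) = 0.7400
det(I−A) = Σ_j (I−A)_1j·C_1j = (0.75)(0.8500) + (-0.10)(0.1725) + (-0.40)(0.3500) = 0.48025
adj(I−A) = Cᵀ =
  [ 0.8500   0.0850   0.4250]
  [ 0.1725   0.4975   0.2275]
  [ 0.3500   0.0350   0.7400]
(I − A)⁻¹ = adj(I−A) / det(I−A) ≈
  [   1.7699     0.1770     0.8850]
  [   0.3592     1.0359     0.4737]
  [   0.7288     0.0729     1.5409]
x = (I − A)⁻¹ d = adj(I−A)·d / det(I−A), with det(I−A) = 0.48025:
  x_1 = (0.8500·150 + 0.0850·160 + 0.4250·180) / 0.48025 = 217.60 / 0.48025 ≈ 453.10
  x_2 = (0.1725·150 + 0.4975·160 + 0.2275·180) / 0.48025 = 146.425 / 0.48025 ≈ 304.89
  x_3 = (0.3500·150 + 0.0350·160 + 0.7400·180) / 0.48025 = 191.30 / 0.48025 ≈ 398.33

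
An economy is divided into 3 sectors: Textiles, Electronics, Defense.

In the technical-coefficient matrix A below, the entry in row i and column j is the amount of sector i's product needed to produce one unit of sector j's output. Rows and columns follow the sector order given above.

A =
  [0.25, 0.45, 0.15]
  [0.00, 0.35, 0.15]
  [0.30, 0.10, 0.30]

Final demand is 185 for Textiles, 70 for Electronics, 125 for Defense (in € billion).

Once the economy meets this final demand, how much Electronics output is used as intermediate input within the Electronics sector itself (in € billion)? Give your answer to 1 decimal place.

I − A =
  [   0.75    -0.45    -0.15]
  [   0.00     0.65    -0.15]
  [  -0.30    -0.10     0.70]
Cofactors of I−A, C_ij = (−1)^(i+j)·(minor ij) (rows/columns in the sector order above):
  C_11 = (0.65)(0.70) − (-0.15)(-0.10) = 0.4400
  C_12 = −[(0.00)(0.70) − (-0.15)(-0.30)] = 0.0450
  C_13 = (0.00)(-0.10) − (0.65)(-0.30) = 0.1950
  C_21 = −[(-0.45)(0.70) − (-0.15)(-0.10)] = 0.3300
  C_22 = (0.75)(0.70) − (-0.15)(-0.30) = 0.4800
  C_23 = −[(0.75)(-0.10) − (-0.45)(-0.30)] = 0.2100
  C_31 = (-0.45)(-0.15) − (-0.15)(0.65) = 0.1650
  C_32 = −[(0.75)(-0.15) − (-0.15)(0.00)] = 0.1125
  C_33 = (0.75)(0.65) − (-0.45)(0.00) = 0.4875
det(I−A) = Σ_j (I−A)_1j·C_1j = (0.75)(0.4400) + (-0.45)(0.0450) + (-0.15)(0.1950) = 0.2805
adj(I−A) = Cᵀ =
  [ 0.4400   0.3300   0.1650]
  [ 0.0450   0.4800   0.1125]
  [ 0.1950   0.2100   0.4875]
(I − A)⁻¹ = adj(I−A) / det(I−A) ≈
  [   1.5686     1.1765     0.5882]
  [   0.1604     1.7112     0.4011]
  [   0.6952     0.7487     1.7380]
First solve x = (I − A)⁻¹ d = adj(I−A)·d / det(I−A); in particular x_E = (0.0450·185 + 0.4800·70 + 0.1125·125) / 0.2805 = 55.9875 / 0.2805 ≈ 199.599.
Intermediate flow from E to E: z_EE = a_EE · x_E = 0.35 × 55.9875 / 0.2805 = 19.595625 / 0.2805 ≈ 69.9.

z_EE = 69.9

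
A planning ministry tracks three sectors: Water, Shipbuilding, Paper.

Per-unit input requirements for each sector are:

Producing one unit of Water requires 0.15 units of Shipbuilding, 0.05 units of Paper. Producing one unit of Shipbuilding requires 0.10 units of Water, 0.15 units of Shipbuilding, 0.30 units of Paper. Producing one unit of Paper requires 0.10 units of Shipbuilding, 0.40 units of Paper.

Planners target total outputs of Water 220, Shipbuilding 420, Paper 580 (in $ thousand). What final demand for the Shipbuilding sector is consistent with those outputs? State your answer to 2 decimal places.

d_S = 266.00

I − A =
  [   1.00    -0.10     0.00]
  [  -0.15     0.85    -0.10]
  [  -0.05    -0.30     0.60]
d = (I − A) x:
  d_W = (+1.00)·220 + (-0.10)·420 + (+0.00)·580 = 178.00
  d_S = (-0.15)·220 + (+0.85)·420 + (-0.10)·580 = 266.00
  d_P = (-0.05)·220 + (-0.30)·420 + (+0.60)·580 = 211.00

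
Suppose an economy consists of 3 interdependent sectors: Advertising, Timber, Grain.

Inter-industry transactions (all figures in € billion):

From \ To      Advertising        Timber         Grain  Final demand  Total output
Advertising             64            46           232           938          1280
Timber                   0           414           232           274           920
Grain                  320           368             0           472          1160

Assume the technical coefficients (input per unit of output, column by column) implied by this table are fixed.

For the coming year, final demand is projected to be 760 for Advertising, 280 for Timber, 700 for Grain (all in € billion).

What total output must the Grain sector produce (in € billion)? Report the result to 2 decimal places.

x_3 = 1392.92

Technical coefficients a_ij = z_ij / X_j:
  a_11 = 64/1280 = 0.05, a_21 = 0/1280 = 0.00, a_31 = 320/1280 = 0.25
  a_12 = 46/920 = 0.05, a_22 = 414/920 = 0.45, a_32 = 368/920 = 0.40
  a_13 = 232/1160 = 0.20, a_23 = 232/1160 = 0.20, a_33 = 0/1160 = 0.00
I − A =
  [   0.95    -0.05    -0.20]
  [   0.00     0.55    -0.20]
  [  -0.25    -0.40     1.00]
Cofactors of I−A, C_ij = (−1)^(i+j)·(minor ij) (rows/columns in the sector order above):
  C_11 = (0.55)(1.00) − (-0.20)(-0.40) = 0.4700
  C_12 = −[(0.00)(1.00) − (-0.20)(-0.25)] = 0.0500
  C_13 = (0.00)(-0.40) − (0.55)(-0.25) = 0.1375
  C_21 = −[(-0.05)(1.00) − (-0.20)(-0.40)] = 0.1300
  C_22 = (0.95)(1.00) − (-0.20)(-0.25) = 0.9000
  C_23 = −[(0.95)(-0.40) − (-0.05)(-0.25)] = 0.3925
  C_31 = (-0.05)(-0.20) − (-0.20)(0.55) = 0.1200
  C_32 = −[(0.95)(-0.20) − (-0.20)(0.00)] = 0.1900
  C_33 = (0.95)(0.55) − (-0.05)(0.00) = 0.5225
det(I−A) = Σ_j (I−A)_1j·C_1j = (0.95)(0.4700) + (-0.05)(0.0500) + (-0.20)(0.1375) = 0.4165
adj(I−A) = Cᵀ =
  [ 0.4700   0.1300   0.1200]
  [ 0.0500   0.9000   0.1900]
  [ 0.1375   0.3925   0.5225]
(I − A)⁻¹ = adj(I−A) / det(I−A) ≈
  [   1.1285     0.3121     0.2881]
  [   0.1200     2.1609     0.4562]
  [   0.3301     0.9424     1.2545]
x = (I − A)⁻¹ d = adj(I−A)·d / det(I−A), with det(I−A) = 0.4165:
  x_1 = (0.4700·760 + 0.1300·280 + 0.1200·700) / 0.4165 = 477.60 / 0.4165 ≈ 1146.70
  x_2 = (0.0500·760 + 0.9000·280 + 0.1900·700) / 0.4165 = 423.00 / 0.4165 ≈ 1015.61
  x_3 = (0.1375·760 + 0.3925·280 + 0.5225·700) / 0.4165 = 580.15 / 0.4165 ≈ 1392.92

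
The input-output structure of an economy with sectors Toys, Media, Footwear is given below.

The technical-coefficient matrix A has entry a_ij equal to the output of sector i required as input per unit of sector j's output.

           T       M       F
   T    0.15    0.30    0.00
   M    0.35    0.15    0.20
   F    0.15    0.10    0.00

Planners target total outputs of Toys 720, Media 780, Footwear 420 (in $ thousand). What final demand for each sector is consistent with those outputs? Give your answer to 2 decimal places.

d_T = 378.00, d_M = 327.00, d_F = 234.00

I − A =
  [   0.85    -0.30     0.00]
  [  -0.35     0.85    -0.20]
  [  -0.15    -0.10     1.00]
d = (I − A) x:
  d_T = (+0.85)·720 + (-0.30)·780 + (+0.00)·420 = 378.00
  d_M = (-0.35)·720 + (+0.85)·780 + (-0.20)·420 = 327.00
  d_F = (-0.15)·720 + (-0.10)·780 + (+1.00)·420 = 234.00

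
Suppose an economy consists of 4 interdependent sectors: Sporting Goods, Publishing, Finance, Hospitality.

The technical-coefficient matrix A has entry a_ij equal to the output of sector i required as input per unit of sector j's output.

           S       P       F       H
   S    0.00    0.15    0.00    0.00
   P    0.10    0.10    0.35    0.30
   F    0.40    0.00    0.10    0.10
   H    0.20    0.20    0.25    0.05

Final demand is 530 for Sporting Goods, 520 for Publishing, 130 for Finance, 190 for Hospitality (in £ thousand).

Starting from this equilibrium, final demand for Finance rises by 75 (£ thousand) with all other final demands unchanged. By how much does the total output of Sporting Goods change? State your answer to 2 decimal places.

I − A =
  [   1.00    -0.15     0.00     0.00]
  [  -0.10     0.90    -0.35    -0.30]
  [  -0.40     0.00     0.90    -0.10]
  [  -0.20    -0.20    -0.25     0.95]
Compute the cofactors C_ij = (−1)^(i+j)·(3×3 minor ij) of I−A; the adjugate is their transpose:
adj(I−A) = Cᵀ =
  [ 0.686000   0.124500   0.061125   0.045750]
  [ 0.307000   0.830000   0.407500   0.305000]
  [ 0.338000   0.080000   0.771750   0.106500]
  [ 0.298000   0.222000   0.301750   0.775500]
det(I−A) = Σ_j (I−A)_1j·C_1j = (1.00)(0.686000) + (-0.15)(0.307000) + (0.00)(0.338000) + (0.00)(0.298000) = 0.63995
(I − A)⁻¹ = adj(I−A) / det(I−A) ≈
  [   1.0720     0.1945     0.0955     0.0715]
  [   0.4797     1.2970     0.6368     0.4766]
  [   0.5282     0.1250     1.2060     0.1664]
  [   0.4657     0.3469     0.4715     1.2118]
Δx = (I − A)⁻¹ Δd with Δd having +75 in the Finance component and 0 elsewhere.
So Δx_S = L_SF · (+75), where L_SF = adj(I−A)_SF / det(I−A) = 0.061125 / 0.63995.
Δx_S = 0.061125 × (+75) / 0.63995 = 4.584375 / 0.63995 ≈ 7.16.

Δx_S = 7.16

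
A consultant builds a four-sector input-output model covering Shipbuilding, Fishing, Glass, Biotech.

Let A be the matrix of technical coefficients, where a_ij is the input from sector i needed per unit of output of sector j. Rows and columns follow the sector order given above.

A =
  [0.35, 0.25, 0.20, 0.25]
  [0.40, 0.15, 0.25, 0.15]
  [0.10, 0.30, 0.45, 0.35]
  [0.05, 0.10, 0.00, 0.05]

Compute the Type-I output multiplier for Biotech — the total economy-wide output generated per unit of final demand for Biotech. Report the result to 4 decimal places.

m_4 = 6.9624

I − A =
  [   0.65    -0.25    -0.20    -0.25]
  [  -0.40     0.85    -0.25    -0.15]
  [  -0.10    -0.30     0.55    -0.35]
  [  -0.05    -0.10     0.00     0.95]
Compute the cofactors C_ij = (−1)^(i+j)·(3×3 minor ij) of I−A; the adjugate is their transpose:
adj(I−A) = Cᵀ =
  [ 0.355875   0.208375   0.224125   0.209125]
  [ 0.241250   0.310250   0.228750   0.196750]
  [ 0.224375   0.234875   0.397625   0.242625]
  [ 0.044125   0.043625   0.035875   0.152875]
det(I−A) = Σ_j (I−A)_1j·C_1j = (0.65)(0.355875) + (-0.25)(0.241250) + (-0.20)(0.224375) + (-0.25)(0.044125) = 0.1151
(I − A)⁻¹ = adj(I−A) / det(I−A) ≈
  [   3.09188     1.81038     1.94722     1.81690]
  [   2.09600     2.69548     1.98740     1.70938]
  [   1.94939     2.04062     3.45460     2.10795]
  [   0.38336     0.37902     0.31169     1.32819]
The output multiplier for sector j is the column-j sum of the Leontief inverse (I − A)⁻¹ = adj(I−A) / det(I−A).
Column 4 of adj(I−A): (0.209125, 0.196750, 0.242625, 0.152875); det(I−A) = 0.1151.
m_4 = (0.209125 + 0.196750 + 0.242625 + 0.152875) / 0.1151 = 0.801375 / 0.1151 ≈ 6.9624.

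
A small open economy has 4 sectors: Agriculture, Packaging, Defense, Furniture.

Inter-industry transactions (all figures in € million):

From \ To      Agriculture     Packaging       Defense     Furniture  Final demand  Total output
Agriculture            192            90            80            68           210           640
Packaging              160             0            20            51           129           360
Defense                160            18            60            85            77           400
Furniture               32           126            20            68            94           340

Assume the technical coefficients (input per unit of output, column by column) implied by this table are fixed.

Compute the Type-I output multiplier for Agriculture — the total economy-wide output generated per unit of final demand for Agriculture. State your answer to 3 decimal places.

m_A = 3.747

Technical coefficients a_ij = z_ij / X_j:
  a_AA = 192/640 = 0.30, a_PA = 160/640 = 0.25, a_DA = 160/640 = 0.25, a_FA = 32/640 = 0.05
  a_AP = 90/360 = 0.25, a_PP = 0/360 = 0.00, a_DP = 18/360 = 0.05, a_FP = 126/360 = 0.35
  a_AD = 80/400 = 0.20, a_PD = 20/400 = 0.05, a_DD = 60/400 = 0.15, a_FD = 20/400 = 0.05
  a_AF = 68/340 = 0.20, a_PF = 51/340 = 0.15, a_DF = 85/340 = 0.25, a_FF = 68/340 = 0.20
I − A =
  [   0.70    -0.25    -0.20    -0.20]
  [  -0.25     1.00    -0.05    -0.15]
  [  -0.25    -0.05     0.85    -0.25]
  [  -0.05    -0.35    -0.05     0.80]
Compute the cofactors C_ij = (−1)^(i+j)·(3×3 minor ij) of I−A; the adjugate is their transpose:
adj(I−A) = Cᵀ =
  [ 0.616125   0.252375   0.174875   0.256000]
  [ 0.185750   0.413750   0.076750   0.148000]
  [ 0.231625   0.159375   0.443875   0.226500]
  [ 0.134250   0.206750   0.072250   0.484500]
det(I−A) = Σ_j (I−A)_1j·C_1j = (0.70)(0.616125) + (-0.25)(0.185750) + (-0.20)(0.231625) + (-0.20)(0.134250) = 0.311675
(I − A)⁻¹ = adj(I−A) / det(I−A) ≈
  [   1.9768     0.8097     0.5611     0.8214]
  [   0.5960     1.3275     0.2463     0.4749]
  [   0.7432     0.5113     1.4242     0.7267]
  [   0.4307     0.6634     0.2318     1.5545]
The output multiplier for sector j is the column-j sum of the Leontief inverse (I − A)⁻¹ = adj(I−A) / det(I−A).
Column A of adj(I−A): (0.616125, 0.185750, 0.231625, 0.134250); det(I−A) = 0.311675.
m_A = (0.616125 + 0.185750 + 0.231625 + 0.134250) / 0.311675 = 1.16775 / 0.311675 ≈ 3.747.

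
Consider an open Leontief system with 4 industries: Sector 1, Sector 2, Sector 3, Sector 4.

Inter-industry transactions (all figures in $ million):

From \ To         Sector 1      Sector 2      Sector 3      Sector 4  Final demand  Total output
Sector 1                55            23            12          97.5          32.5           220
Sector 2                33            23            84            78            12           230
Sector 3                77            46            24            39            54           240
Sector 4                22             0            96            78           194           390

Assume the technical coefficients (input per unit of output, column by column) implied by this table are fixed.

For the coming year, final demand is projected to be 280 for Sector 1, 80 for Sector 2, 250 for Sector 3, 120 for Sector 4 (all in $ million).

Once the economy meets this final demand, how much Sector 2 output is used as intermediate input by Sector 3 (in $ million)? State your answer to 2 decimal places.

z_23 = 269.86

Technical coefficients a_ij = z_ij / X_j:
  a_11 = 55/220 = 0.25, a_21 = 33/220 = 0.15, a_31 = 77/220 = 0.35, a_41 = 22/220 = 0.10
  a_12 = 23/230 = 0.10, a_22 = 23/230 = 0.10, a_32 = 46/230 = 0.20, a_42 = 0/230 = 0.00
  a_13 = 12/240 = 0.05, a_23 = 84/240 = 0.35, a_33 = 24/240 = 0.10, a_43 = 96/240 = 0.40
  a_14 = 97.5/390 = 0.25, a_24 = 78/390 = 0.20, a_34 = 39/390 = 0.10, a_44 = 78/390 = 0.20
I − A =
  [   0.75    -0.10    -0.05    -0.25]
  [  -0.15     0.90    -0.35    -0.20]
  [  -0.35    -0.20     0.90    -0.10]
  [  -0.10     0.00    -0.40     0.80]
Compute the cofactors C_ij = (−1)^(i+j)·(3×3 minor ij) of I−A; the adjugate is their transpose:
adj(I−A) = Cᵀ =
  [ 0.540000   0.096000   0.162000   0.213000]
  [ 0.249500   0.438000   0.283250   0.222875]
  [ 0.289000   0.144000   0.503500   0.189250]
  [ 0.212000   0.084000   0.272000   0.512000]
det(I−A) = Σ_j (I−A)_1j·C_1j = (0.75)(0.540000) + (-0.10)(0.249500) + (-0.05)(0.289000) + (-0.25)(0.212000) = 0.3126
(I − A)⁻¹ = adj(I−A) / det(I−A) ≈
  [   1.7274     0.3071     0.5182     0.6814]
  [   0.7981     1.4012     0.9061     0.7130]
  [   0.9245     0.4607     1.6107     0.6054]
  [   0.6782     0.2687     0.8701     1.6379]
First solve x = (I − A)⁻¹ d = adj(I−A)·d / det(I−A); in particular x_3 = (0.289000·280 + 0.144000·80 + 0.503500·250 + 0.189250·120) / 0.3126 = 241.025 / 0.3126 ≈ 771.0333.
Intermediate flow from 2 to 3: z_23 = a_23 · x_3 = 0.35 × 241.025 / 0.3126 = 84.35875 / 0.3126 ≈ 269.86.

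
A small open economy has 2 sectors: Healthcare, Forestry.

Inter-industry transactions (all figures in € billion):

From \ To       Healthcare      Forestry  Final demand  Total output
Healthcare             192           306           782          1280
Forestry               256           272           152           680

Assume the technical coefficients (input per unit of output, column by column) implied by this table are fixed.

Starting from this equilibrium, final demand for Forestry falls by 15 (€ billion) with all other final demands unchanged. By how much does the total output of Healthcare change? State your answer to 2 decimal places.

Δx_1 = -16.07

Technical coefficients a_ij = z_ij / X_j:
  a_11 = 192/1280 = 0.15, a_21 = 256/1280 = 0.20
  a_12 = 306/680 = 0.45, a_22 = 272/680 = 0.40
I − A =
  [   0.85    -0.45]
  [  -0.20     0.60]
det(I−A) = (0.85)(0.60) − (-0.45)(-0.20) = 0.4200
adj(I−A) = [[0.60, 0.45], [0.20, 0.85]]
(I − A)⁻¹ = adj(I−A) / det(I−A) ≈
  [   1.4286     1.0714]
  [   0.4762     2.0238]
Δx = (I − A)⁻¹ Δd with Δd having -15 in the Forestry component and 0 elsewhere.
So Δx_1 = L_12 · (-15), where L_12 = adj(I−A)_12 / det(I−A) = 0.45 / 0.4200.
Δx_1 = 0.45 × (-15) / 0.4200 = -6.75 / 0.4200 ≈ -16.07.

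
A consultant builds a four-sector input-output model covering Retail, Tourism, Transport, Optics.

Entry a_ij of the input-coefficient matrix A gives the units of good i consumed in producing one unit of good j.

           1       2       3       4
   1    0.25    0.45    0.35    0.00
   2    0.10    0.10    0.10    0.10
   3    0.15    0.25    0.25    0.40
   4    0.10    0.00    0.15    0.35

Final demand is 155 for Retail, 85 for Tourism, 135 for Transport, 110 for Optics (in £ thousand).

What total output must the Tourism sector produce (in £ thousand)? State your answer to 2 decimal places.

x_2 = 286.40

I − A =
  [   0.75    -0.45    -0.35     0.00]
  [  -0.10     0.90    -0.10    -0.10]
  [  -0.15    -0.25     0.75    -0.40]
  [  -0.10     0.00    -0.15     0.65]
Compute the cofactors C_ij = (−1)^(i+j)·(3×3 minor ij) of I−A; the adjugate is their transpose:
adj(I−A) = Cᵀ =
  [ 0.36475   0.24925   0.24075   0.18650]
  [ 0.06625   0.27250   0.08625   0.09500]
  [ 0.14250   0.18375   0.40500   0.27750]
  [ 0.08900   0.08075   0.13050   0.39100]
det(I−A) = Σ_j (I−A)_1j·C_1j = (0.75)(0.36475) + (-0.45)(0.06625) + (-0.35)(0.14250) + (0.00)(0.08900) = 0.193875
(I − A)⁻¹ = adj(I−A) / det(I−A) ≈
  [   1.8814     1.2856     1.2418     0.9620]
  [   0.3417     1.4055     0.4449     0.4900]
  [   0.7350     0.9478     2.0890     1.4313]
  [   0.4591     0.4165     0.6731     2.0168]
x = (I − A)⁻¹ d = adj(I−A)·d / det(I−A), with det(I−A) = 0.193875:
  x_1 = (0.36475·155 + 0.24925·85 + 0.24075·135 + 0.18650·110) / 0.193875 = 130.73875 / 0.193875 ≈ 674.35
  x_2 = (0.06625·155 + 0.27250·85 + 0.08625·135 + 0.09500·110) / 0.193875 = 55.525 / 0.193875 ≈ 286.40
  x_3 = (0.14250·155 + 0.18375·85 + 0.40500·135 + 0.27750·110) / 0.193875 = 122.90625 / 0.193875 ≈ 633.95
  x_4 = (0.08900·155 + 0.08075·85 + 0.13050·135 + 0.39100·110) / 0.193875 = 81.28625 / 0.193875 ≈ 419.27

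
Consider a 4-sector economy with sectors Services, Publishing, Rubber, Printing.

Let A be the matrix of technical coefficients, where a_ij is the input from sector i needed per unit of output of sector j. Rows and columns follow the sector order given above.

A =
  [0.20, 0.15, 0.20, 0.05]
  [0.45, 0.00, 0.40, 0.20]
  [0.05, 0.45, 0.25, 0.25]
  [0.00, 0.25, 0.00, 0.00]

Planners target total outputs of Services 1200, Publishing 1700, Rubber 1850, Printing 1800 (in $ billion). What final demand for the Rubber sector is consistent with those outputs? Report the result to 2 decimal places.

d_3 = 112.50

I − A =
  [   0.80    -0.15    -0.20    -0.05]
  [  -0.45     1.00    -0.40    -0.20]
  [  -0.05    -0.45     0.75    -0.25]
  [   0.00    -0.25     0.00     1.00]
d = (I − A) x:
  d_1 = (+0.80)·1200 + (-0.15)·1700 + (-0.20)·1850 + (-0.05)·1800 = 245.00
  d_2 = (-0.45)·1200 + (+1.00)·1700 + (-0.40)·1850 + (-0.20)·1800 = 60.00
  d_3 = (-0.05)·1200 + (-0.45)·1700 + (+0.75)·1850 + (-0.25)·1800 = 112.50
  d_4 = (+0.00)·1200 + (-0.25)·1700 + (+0.00)·1850 + (+1.00)·1800 = 1375.00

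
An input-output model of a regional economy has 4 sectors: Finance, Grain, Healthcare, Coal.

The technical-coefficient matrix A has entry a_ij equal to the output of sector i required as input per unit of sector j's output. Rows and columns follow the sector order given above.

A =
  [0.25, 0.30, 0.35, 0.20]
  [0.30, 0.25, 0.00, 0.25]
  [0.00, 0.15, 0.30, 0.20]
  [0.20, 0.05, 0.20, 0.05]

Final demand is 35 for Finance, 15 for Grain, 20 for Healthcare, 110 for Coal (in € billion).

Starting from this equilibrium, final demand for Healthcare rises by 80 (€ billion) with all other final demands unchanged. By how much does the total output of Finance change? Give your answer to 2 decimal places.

I − A =
  [   0.75    -0.30    -0.35    -0.20]
  [  -0.30     0.75     0.00    -0.25]
  [   0.00    -0.15     0.70    -0.20]
  [  -0.20    -0.05    -0.20     0.95]
Compute the cofactors C_ij = (−1)^(i+j)·(3×3 minor ij) of I−A; the adjugate is their transpose:
adj(I−A) = Cᵀ =
  [ 0.452500   0.253875   0.290000   0.223125]
  [ 0.222500   0.426750   0.166750   0.194250]
  [ 0.083250   0.120375   0.391500   0.131625]
  [ 0.124500   0.101250   0.152250   0.315000]
det(I−A) = Σ_j (I−A)_1j·C_1j = (0.75)(0.452500) + (-0.30)(0.222500) + (-0.35)(0.083250) + (-0.20)(0.124500) = 0.2185875
(I − A)⁻¹ = adj(I−A) / det(I−A) ≈
  [   2.0701     1.1614     1.3267     1.0208]
  [   1.0179     1.9523     0.7629     0.8887]
  [   0.3809     0.5507     1.7910     0.6022]
  [   0.5696     0.4632     0.6965     1.4411]
Δx = (I − A)⁻¹ Δd with Δd having +80 in the Healthcare component and 0 elsewhere.
So Δx_1 = L_13 · (+80), where L_13 = adj(I−A)_13 / det(I−A) = 0.290000 / 0.2185875.
Δx_1 = 0.290000 × (+80) / 0.2185875 = 23.20 / 0.2185875 ≈ 106.14.

Δx_1 = 106.14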